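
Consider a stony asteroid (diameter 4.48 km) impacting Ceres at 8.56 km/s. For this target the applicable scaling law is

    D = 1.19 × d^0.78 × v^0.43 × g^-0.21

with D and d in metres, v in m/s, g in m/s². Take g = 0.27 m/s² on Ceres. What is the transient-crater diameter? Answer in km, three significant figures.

D ≈ 54.2 km

In SI units: d = 4480 m, v = 8560 m/s.
d^0.78 = 4480^0.78 = 704.7
v^0.43 = 8560^0.43 = 49.09
g^-0.21 = 0.27^-0.21 = 1.316
D = 1.19 × 704.7 × 49.09 × 1.316 = 54175 m
   = 54.18 km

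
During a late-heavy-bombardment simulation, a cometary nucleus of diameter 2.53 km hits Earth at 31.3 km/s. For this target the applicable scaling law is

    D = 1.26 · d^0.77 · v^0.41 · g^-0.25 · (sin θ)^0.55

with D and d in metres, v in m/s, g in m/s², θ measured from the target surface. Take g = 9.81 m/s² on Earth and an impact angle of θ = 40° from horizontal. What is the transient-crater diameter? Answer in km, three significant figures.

D ≈ 16.2 km

In SI units: d = 2530 m, v = 31300 m/s.
d^0.77 = 2530^0.77 = 417.3
v^0.41 = 31300^0.41 = 69.69
g^-0.25 = 9.81^-0.25 = 0.5650
(sin 40°)^0.55 = 0.6428^0.55 = 0.7842
D = 1.26 × 417.3 × 69.69 × 0.5650 × 0.7842 = 16235 m
   = 16.24 km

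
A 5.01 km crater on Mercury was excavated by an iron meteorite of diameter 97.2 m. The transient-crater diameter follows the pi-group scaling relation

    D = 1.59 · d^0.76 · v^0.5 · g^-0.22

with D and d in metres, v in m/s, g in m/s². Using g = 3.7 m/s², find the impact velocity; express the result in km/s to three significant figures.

Rearranging for v: v = [D / (1.59 · 97.2^0.76 · 3.7^-0.22)]^(1/0.5).
D = 5010 m.
97.2^0.76 = 32.41
3.7^-0.22 = 0.7499
Denominator = 1.59 × 32.41 × 0.7499 = 38.64
D / 38.64 = 5010 / 38.64 = 129.7
v = 129.7^(1/0.5) = 129.7^2 = 16822 m/s

v ≈ 16.8 km/s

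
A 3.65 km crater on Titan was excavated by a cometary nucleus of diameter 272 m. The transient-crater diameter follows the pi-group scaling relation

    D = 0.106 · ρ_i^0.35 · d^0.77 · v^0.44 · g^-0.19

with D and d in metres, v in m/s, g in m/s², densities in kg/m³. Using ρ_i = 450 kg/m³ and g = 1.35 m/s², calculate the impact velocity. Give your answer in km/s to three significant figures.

v ≈ 9.92 km/s

Rearranging for v: v = [D / (0.106 · 450^0.35 · 272^0.77 · 1.35^-0.19)]^(1/0.44).
D = 3650 m.
450^0.35 = 8.484
272^0.77 = 74.92
1.35^-0.19 = 0.9446
Denominator = 0.106 × 8.484 × 74.92 × 0.9446 = 63.64
D / 63.64 = 3650 / 63.64 = 57.35
v = 57.35^(1/0.44) = 57.35^2.2727 = 9922 m/s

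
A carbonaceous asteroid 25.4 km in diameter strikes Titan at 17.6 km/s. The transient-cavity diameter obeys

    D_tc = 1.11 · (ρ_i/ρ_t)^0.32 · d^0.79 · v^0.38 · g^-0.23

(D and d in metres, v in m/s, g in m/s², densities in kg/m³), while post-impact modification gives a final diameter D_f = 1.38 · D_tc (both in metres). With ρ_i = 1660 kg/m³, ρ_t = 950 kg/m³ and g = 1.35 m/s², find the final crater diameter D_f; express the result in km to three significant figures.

In SI: d = 25400 m, v = 17600 m/s.
(ρ_i/ρ_t)^0.32 = (1660/950)^0.32 = 1.196
d^0.79 = 25400^0.79 = 3019
v^0.38 = 17600^0.38 = 41.05
g^-0.23 = 1.35^-0.23 = 0.9333
D_tc = 1.11 × 1.196 × 3019 × 41.05 × 0.9333 = 1.536 × 10^5 m
D_f = 1.38 × 1.536 × 10^5 = 2.120 × 10^5 m
     = 212.0 km

D_f ≈ 212 km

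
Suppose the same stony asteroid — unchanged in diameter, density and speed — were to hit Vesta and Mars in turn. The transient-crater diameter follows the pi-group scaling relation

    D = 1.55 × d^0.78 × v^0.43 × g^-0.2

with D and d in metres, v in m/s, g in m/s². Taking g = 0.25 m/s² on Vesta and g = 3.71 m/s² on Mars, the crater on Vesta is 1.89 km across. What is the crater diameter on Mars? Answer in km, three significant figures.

All impactor-dependent factors cancel in the ratio, leaving D_Mars/D_Vesta = (g_Mars/g_Vesta)^-0.2.
(3.71/0.25)^-0.2 = 14.84^-0.2 = 0.5831
D_Mars = 0.5831 × 1.89 km = 1.10 km

D ≈ 1.10 km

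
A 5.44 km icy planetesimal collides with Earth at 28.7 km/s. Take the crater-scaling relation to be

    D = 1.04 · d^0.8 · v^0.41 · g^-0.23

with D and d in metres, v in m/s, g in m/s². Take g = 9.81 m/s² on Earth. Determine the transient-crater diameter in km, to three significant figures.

In SI units: d = 5440 m, v = 28700 m/s.
d^0.8 = 5440^0.8 = 973.8
v^0.41 = 28700^0.41 = 67.26
g^-0.23 = 9.81^-0.23 = 0.5914
D = 1.04 × 973.8 × 67.26 × 0.5914 = 40285 m
   = 40.28 km

D ≈ 40.3 km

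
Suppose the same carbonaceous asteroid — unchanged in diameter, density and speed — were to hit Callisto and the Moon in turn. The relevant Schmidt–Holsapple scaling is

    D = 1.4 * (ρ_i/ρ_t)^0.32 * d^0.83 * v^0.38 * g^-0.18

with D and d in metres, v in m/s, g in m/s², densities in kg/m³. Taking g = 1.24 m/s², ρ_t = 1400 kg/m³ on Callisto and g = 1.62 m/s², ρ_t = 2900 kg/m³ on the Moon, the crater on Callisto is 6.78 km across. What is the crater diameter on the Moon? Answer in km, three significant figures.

The impactor-only factors (d, v, ρ_i) cancel in the ratio, leaving D_Moon/D_Callisto = (g_Moon/g_Callisto)^-0.18 · (ρ_t,Callisto/ρ_t,Moon)^0.32.
(1.62/1.24)^-0.18 = 1.306^-0.18 = 0.9531
(1400/2900)^0.32 = 0.4828^0.32 = 0.7921
Ratio = 0.9531 × 0.7921 = 0.7550
D_Moon = 0.7550 × 6.78 km = 5.12 km

D ≈ 5.12 km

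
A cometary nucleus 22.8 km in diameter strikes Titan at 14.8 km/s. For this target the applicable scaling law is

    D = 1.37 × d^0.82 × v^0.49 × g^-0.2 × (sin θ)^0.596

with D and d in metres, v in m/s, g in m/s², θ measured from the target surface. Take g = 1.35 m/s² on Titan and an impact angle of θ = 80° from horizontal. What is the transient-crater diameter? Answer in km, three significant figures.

D ≈ 529 km

In SI units: d = 22800 m, v = 14800 m/s.
d^0.82 = 22800^0.82 = 3745
v^0.49 = 14800^0.49 = 110.5
g^-0.2 = 1.35^-0.2 = 0.9417
(sin 80°)^0.596 = 0.9848^0.596 = 0.9909
D = 1.37 × 3745 × 110.5 × 0.9417 × 0.9909 = 5.290 × 10^5 m
   = 529.0 km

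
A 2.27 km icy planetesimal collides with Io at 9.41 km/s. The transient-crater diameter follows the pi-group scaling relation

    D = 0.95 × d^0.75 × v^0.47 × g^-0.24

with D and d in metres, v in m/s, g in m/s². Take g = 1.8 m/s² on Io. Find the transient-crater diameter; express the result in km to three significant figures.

In SI units: d = 2270 m, v = 9410 m/s.
d^0.75 = 2270^0.75 = 328.9
v^0.47 = 9410^0.47 = 73.72
g^-0.24 = 1.8^-0.24 = 0.8684
D = 0.95 × 328.9 × 73.72 × 0.8684 = 20003 m
   = 20.00 km

D ≈ 20.0 km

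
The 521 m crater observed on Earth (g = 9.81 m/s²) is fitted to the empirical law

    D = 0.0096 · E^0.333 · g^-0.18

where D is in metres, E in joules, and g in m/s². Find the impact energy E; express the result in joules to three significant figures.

Rearranging: E = [D / (0.0096 · g^-0.18)]^(1/0.333).
g^-0.18 = 9.81^-0.18 = 0.6630
D / (0.0096 × 0.6630) = 521 / (6.365 × 10^-3) = 8.185 × 10^4
E = (8.185 × 10^4)^3.003 = 5.673 × 10^14 J

E ≈ 5.67 × 10^14 J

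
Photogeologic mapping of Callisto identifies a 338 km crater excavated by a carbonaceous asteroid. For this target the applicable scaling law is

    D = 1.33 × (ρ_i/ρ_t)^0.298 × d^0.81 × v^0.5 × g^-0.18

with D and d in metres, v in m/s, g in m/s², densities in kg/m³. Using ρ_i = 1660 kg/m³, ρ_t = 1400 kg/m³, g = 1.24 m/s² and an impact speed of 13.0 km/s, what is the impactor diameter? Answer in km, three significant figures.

d ≈ 13.4 km

Rearranging for d: d = [D / (1.33 · (1660/1400)^0.298 · 13000^0.5 · 1.24^-0.18)]^(1/0.81).
D = 338000 m.
(1660/1400)^0.298 = 1.052
13000^0.5 = 114.0
1.24^-0.18 = 0.9620
Denominator = 1.33 × 1.052 × 114.0 × 0.9620 = 153.4
D / 153.4 = 338000 / 153.4 = 2203
d = 2203^(1/0.81) = 2203^1.2346 = 13406 m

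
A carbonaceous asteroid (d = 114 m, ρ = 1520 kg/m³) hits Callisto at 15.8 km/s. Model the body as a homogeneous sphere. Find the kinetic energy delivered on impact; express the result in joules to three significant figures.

E ≈ 1.47 × 10^17 J

v = 15800 m/s.
Mass m = (π/6) ρ d³ = (π/6) × 1520 × (114)³ = 1.179 × 10^9 kg
E = ½ m v² = 0.5 × 1.179 × 10^9 × (15800)² = 1.472 × 10^17 J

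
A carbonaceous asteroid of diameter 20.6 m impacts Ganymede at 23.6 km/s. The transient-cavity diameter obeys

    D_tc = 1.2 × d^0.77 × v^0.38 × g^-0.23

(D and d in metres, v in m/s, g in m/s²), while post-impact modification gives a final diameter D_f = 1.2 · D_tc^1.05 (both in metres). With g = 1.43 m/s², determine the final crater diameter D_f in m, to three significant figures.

v = 23600 m/s.
d^0.77 = 20.6^0.77 = 10.27
v^0.38 = 23600^0.38 = 45.89
g^-0.23 = 1.43^-0.23 = 0.9210
D_tc = 1.2 × 10.27 × 45.89 × 0.9210 = 520.9 m
D_f = 1.2 × (520.9)^1.05 = 854.6 m

D_f ≈ 855 m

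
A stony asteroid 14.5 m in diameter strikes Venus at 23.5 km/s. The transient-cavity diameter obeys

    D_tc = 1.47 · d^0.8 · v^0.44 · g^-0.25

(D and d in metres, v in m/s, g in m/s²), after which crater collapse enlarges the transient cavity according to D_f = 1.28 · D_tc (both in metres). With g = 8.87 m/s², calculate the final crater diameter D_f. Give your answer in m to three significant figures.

v = 23500 m/s.
d^0.8 = 14.5^0.8 = 8.494
v^0.44 = 23500^0.44 = 83.80
g^-0.25 = 8.87^-0.25 = 0.5795
D_tc = 1.47 × 8.494 × 83.80 × 0.5795 = 606.4 m
D_f = 1.28 × 606.4 = 776.2 m

D_f ≈ 776 m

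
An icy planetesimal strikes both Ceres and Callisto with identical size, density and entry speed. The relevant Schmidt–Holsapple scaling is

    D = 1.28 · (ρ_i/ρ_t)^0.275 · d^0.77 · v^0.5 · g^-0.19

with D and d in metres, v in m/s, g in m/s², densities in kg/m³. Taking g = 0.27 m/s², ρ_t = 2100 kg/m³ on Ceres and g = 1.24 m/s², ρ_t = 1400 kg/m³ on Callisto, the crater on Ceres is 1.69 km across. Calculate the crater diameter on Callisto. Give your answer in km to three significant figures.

The impactor-only factors (d, v, ρ_i) cancel in the ratio, leaving D_Callisto/D_Ceres = (g_Callisto/g_Ceres)^-0.19 · (ρ_t,Ceres/ρ_t,Callisto)^0.275.
(1.24/0.27)^-0.19 = 4.593^-0.19 = 0.7485
(2100/1400)^0.275 = 1.500^0.275 = 1.118
Ratio = 0.7485 × 1.118 = 0.8368
D_Callisto = 0.8368 × 1.69 km = 1.41 km

D ≈ 1.41 km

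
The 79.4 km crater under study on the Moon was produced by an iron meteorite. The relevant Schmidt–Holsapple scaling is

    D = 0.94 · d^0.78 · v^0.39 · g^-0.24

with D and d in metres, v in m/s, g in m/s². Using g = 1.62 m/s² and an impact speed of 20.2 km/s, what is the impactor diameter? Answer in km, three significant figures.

d ≈ 16.9 km

Rearranging for d: d = [D / (0.94 · 20200^0.39 · 1.62^-0.24)]^(1/0.78).
D = 79400 m.
20200^0.39 = 47.76
1.62^-0.24 = 0.8907
Denominator = 0.94 × 47.76 × 0.8907 = 39.99
D / 39.99 = 79400 / 39.99 = 1985
d = 1985^(1/0.78) = 1985^1.2821 = 16907 m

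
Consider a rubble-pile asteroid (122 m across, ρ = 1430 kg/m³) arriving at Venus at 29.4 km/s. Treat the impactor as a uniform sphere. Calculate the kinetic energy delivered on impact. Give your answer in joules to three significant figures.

E ≈ 5.88 × 10^17 J

v = 29400 m/s.
Mass m = (π/6) ρ d³ = (π/6) × 1430 × (122)³ = 1.360 × 10^9 kg
E = ½ m v² = 0.5 × 1.360 × 10^9 × (29400)² = 5.878 × 10^17 J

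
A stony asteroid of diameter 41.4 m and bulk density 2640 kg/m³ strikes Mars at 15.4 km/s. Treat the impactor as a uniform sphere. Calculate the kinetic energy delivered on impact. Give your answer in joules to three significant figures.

E ≈ 1.16 × 10^16 J

v = 15400 m/s.
Mass m = (π/6) ρ d³ = (π/6) × 2640 × (41.4)³ = 9.809 × 10^7 kg
E = ½ m v² = 0.5 × 9.809 × 10^7 × (15400)² = 1.163 × 10^16 J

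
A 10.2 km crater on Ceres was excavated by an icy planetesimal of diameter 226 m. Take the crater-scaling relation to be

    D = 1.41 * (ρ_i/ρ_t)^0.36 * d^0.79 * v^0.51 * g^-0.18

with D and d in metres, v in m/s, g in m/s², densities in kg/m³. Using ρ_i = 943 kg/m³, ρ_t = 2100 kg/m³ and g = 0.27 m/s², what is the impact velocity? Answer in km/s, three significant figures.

Rearranging for v: v = [D / (1.41 · (943/2100)^0.36 · 226^0.79 · 0.27^-0.18)]^(1/0.51).
D = 10200 m.
(943/2100)^0.36 = 0.7496
226^0.79 = 72.40
0.27^-0.18 = 1.266
Denominator = 1.41 × 0.7496 × 72.40 × 1.266 = 96.88
D / 96.88 = 10200 / 96.88 = 105.3
v = 105.3^(1/0.51) = 105.3^1.9608 = 9238 m/s

v ≈ 9.24 km/s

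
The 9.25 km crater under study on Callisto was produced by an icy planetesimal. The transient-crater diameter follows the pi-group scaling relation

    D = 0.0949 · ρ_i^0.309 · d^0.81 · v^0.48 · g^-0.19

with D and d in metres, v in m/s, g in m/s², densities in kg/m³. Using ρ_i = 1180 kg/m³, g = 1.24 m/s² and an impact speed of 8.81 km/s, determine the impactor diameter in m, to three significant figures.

d ≈ 469 m

Rearranging for d: d = [D / (0.0949 · 1180^0.309 · 8810^0.48 · 1.24^-0.19)]^(1/0.81).
D = 9250 m.
1180^0.309 = 8.896
8810^0.48 = 78.27
1.24^-0.19 = 0.9600
Denominator = 0.0949 × 8.896 × 78.27 × 0.9600 = 63.43
D / 63.43 = 9250 / 63.43 = 145.8
d = 145.8^(1/0.81) = 145.8^1.2346 = 469.2 m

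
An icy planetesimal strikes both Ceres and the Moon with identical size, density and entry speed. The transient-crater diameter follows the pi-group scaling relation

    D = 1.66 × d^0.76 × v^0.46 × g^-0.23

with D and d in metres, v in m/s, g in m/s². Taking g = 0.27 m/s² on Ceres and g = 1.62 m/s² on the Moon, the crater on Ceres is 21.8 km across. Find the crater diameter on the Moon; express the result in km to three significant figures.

All impactor-dependent factors cancel in the ratio, leaving D_Moon/D_Ceres = (g_Moon/g_Ceres)^-0.23.
(1.62/0.27)^-0.23 = 6.000^-0.23 = 0.6623
D_Moon = 0.6623 × 21.8 km = 14.4 km

D ≈ 14.4 km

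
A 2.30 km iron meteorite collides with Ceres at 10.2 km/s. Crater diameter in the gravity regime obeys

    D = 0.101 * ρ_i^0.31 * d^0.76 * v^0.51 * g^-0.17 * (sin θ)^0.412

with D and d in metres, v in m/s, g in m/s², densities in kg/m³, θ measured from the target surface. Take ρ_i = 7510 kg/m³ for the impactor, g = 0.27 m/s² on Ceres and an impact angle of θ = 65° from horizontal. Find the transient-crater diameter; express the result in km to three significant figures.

D ≈ 76.6 km

In SI units: d = 2300 m, v = 10200 m/s.
ρ_i^0.31 = 7510^0.31 = 15.90
d^0.76 = 2300^0.76 = 358.9
v^0.51 = 10200^0.51 = 110.8
g^-0.17 = 0.27^-0.17 = 1.249
(sin 65°)^0.412 = 0.9063^0.412 = 0.9603
D = 0.101 × 15.90 × 358.9 × 110.8 × 1.249 × 0.9603 = 76595 m
   = 76.60 km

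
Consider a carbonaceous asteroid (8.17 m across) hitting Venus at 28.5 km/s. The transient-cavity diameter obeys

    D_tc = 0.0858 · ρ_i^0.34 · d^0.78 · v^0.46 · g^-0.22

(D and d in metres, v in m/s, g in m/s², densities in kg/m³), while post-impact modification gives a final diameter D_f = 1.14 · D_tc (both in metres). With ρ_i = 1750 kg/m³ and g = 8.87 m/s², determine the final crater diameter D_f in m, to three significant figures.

v = 28500 m/s.
ρ_i^0.34 = 1750^0.34 = 12.67
d^0.78 = 8.17^0.78 = 5.147
v^0.46 = 28500^0.46 = 112.0
g^-0.22 = 8.87^-0.22 = 0.6187
D_tc = 0.0858 × 12.67 × 5.147 × 112.0 × 0.6187 = 387.7 m
D_f = 1.14 × 387.7 = 442.0 m

D_f ≈ 442 m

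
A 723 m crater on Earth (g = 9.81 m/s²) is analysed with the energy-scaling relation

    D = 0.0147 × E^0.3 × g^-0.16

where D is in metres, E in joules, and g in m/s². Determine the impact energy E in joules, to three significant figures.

Rearranging: E = [D / (0.0147 · g^-0.16)]^(1/0.3).
g^-0.16 = 9.81^-0.16 = 0.6940
D / (0.0147 × 0.6940) = 723 / (0.01020) = 7.088 × 10^4
E = (7.088 × 10^4)^3.3333 = 1.473 × 10^16 J

E ≈ 1.47 × 10^16 J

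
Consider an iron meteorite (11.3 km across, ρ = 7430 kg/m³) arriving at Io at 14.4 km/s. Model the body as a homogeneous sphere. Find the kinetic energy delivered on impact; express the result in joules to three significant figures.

d = 11300 m; v = 14400 m/s.
Mass m = (π/6) ρ d³ = (π/6) × 7430 × (11300)³ = 5.613 × 10^15 kg
E = ½ m v² = 0.5 × 5.613 × 10^15 × (14400)² = 5.820 × 10^23 J

E ≈ 5.82 × 10^23 J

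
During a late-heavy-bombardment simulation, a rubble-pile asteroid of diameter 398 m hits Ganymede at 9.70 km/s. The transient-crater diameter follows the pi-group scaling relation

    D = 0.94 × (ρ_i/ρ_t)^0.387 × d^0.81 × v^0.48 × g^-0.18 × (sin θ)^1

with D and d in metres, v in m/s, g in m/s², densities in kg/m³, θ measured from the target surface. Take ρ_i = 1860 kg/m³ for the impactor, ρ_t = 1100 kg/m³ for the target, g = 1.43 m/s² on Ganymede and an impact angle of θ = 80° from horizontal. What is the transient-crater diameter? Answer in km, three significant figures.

In SI units: v = 9700 m/s.
(ρ_i/ρ_t)^0.387 = (1860/1100)^0.387 = 1.225
d^0.81 = 398^0.81 = 127.6
v^0.48 = 9700^0.48 = 81.97
g^-0.18 = 1.43^-0.18 = 0.9376
(sin 80°)^1 = 0.9848^1 = 0.9848
D = 0.94 × 1.225 × 127.6 × 81.97 × 0.9376 × 0.9848 = 11121 m
   = 11.12 km

D ≈ 11.1 km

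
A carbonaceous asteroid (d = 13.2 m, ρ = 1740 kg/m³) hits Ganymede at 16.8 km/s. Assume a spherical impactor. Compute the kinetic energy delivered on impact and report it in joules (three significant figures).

v = 16800 m/s.
Mass m = (π/6) ρ d³ = (π/6) × 1740 × (13.2)³ = 2.095 × 10^6 kg
E = ½ m v² = 0.5 × 2.095 × 10^6 × (16800)² = 2.956 × 10^14 J

E ≈ 2.96 × 10^14 J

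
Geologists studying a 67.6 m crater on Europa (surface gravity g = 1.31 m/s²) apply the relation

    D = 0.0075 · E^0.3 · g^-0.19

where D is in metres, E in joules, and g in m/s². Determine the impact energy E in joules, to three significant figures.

Rearranging: E = [D / (0.0075 · g^-0.19)]^(1/0.3).
g^-0.19 = 1.31^-0.19 = 0.9500
D / (0.0075 × 0.9500) = 67.6 / (7.125 × 10^-3) = 9.488 × 10^3
E = (9.488 × 10^3)^3.3333 = 1.808 × 10^13 J

E ≈ 1.81 × 10^13 J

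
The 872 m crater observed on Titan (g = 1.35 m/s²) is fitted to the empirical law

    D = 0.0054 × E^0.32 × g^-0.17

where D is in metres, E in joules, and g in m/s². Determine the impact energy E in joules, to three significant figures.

Rearranging: E = [D / (0.0054 · g^-0.17)]^(1/0.32).
g^-0.17 = 1.35^-0.17 = 0.9503
D / (0.0054 × 0.9503) = 872 / (5.132 × 10^-3) = 1.699 × 10^5
E = (1.699 × 10^5)^3.125 = 2.210 × 10^16 J

E ≈ 2.21 × 10^16 J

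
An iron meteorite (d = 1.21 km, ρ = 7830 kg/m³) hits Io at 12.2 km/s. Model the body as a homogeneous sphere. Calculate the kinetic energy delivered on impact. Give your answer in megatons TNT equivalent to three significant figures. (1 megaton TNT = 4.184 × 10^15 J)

E ≈ 1.29 × 10^5 Mt TNT

d = 1210 m; v = 12200 m/s.
Mass m = (π/6) ρ d³ = (π/6) × 7830 × (1210)³ = 7.263 × 10^12 kg
E = ½ m v² = 0.5 × 7.263 × 10^12 × (12200)² = 5.405 × 10^20 J
   = 5.405 × 10^20 / 4.184×10^15 = 1.292 × 10^5 Mt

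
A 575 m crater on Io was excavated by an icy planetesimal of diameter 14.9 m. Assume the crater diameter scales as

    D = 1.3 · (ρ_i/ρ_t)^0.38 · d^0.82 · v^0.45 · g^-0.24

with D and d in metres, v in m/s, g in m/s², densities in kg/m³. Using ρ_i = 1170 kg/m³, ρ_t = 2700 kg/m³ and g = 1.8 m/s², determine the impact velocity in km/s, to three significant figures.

v ≈ 15.3 km/s

Rearranging for v: v = [D / (1.3 · (1170/2700)^0.38 · 14.9^0.82 · 1.8^-0.24)]^(1/0.45).
(1170/2700)^0.38 = 0.7278
14.9^0.82 = 9.162
1.8^-0.24 = 0.8684
Denominator = 1.3 × 0.7278 × 9.162 × 0.8684 = 7.528
D / 7.528 = 575 / 7.528 = 76.38
v = 76.38^(1/0.45) = 76.38^2.2222 = 15288 m/s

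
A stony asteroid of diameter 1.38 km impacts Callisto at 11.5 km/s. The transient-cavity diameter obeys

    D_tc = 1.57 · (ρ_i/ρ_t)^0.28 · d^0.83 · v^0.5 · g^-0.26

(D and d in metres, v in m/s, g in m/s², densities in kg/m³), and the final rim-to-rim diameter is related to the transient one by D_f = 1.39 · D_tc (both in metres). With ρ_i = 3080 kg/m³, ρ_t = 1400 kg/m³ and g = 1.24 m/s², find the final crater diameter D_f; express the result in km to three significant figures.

In SI: d = 1380 m, v = 11500 m/s.
(ρ_i/ρ_t)^0.28 = (3080/1400)^0.28 = 1.247
d^0.83 = 1380^0.83 = 403.7
v^0.5 = 11500^0.5 = 107.2
g^-0.26 = 1.24^-0.26 = 0.9456
D_tc = 1.57 × 1.247 × 403.7 × 107.2 × 0.9456 = 80120 m
D_f = 1.39 × 80120 = 1.114 × 10^5 m
     = 111.4 km

D_f ≈ 111 km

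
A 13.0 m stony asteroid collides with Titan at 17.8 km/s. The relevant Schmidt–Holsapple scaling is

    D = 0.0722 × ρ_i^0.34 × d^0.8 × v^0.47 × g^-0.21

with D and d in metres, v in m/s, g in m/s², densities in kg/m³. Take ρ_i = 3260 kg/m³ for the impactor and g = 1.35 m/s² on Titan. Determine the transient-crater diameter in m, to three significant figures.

D ≈ 821 m

In SI units: v = 17800 m/s.
ρ_i^0.34 = 3260^0.34 = 15.65
d^0.8 = 13^0.8 = 7.783
v^0.47 = 17800^0.47 = 99.47
g^-0.21 = 1.35^-0.21 = 0.9389
D = 0.0722 × 15.65 × 7.783 × 99.47 × 0.9389 = 821.3 m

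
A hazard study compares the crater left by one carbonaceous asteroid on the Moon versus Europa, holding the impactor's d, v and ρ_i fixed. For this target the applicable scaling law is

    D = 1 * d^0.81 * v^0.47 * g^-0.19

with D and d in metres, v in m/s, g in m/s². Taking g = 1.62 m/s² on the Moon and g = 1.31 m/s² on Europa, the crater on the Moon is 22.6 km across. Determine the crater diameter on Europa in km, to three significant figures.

All impactor-dependent factors cancel in the ratio, leaving D_Europa/D_Moon = (g_Europa/g_Moon)^-0.19.
(1.31/1.62)^-0.19 = 0.8086^-0.19 = 1.041
D_Europa = 1.041 × 22.6 km = 23.5 km

D ≈ 23.5 km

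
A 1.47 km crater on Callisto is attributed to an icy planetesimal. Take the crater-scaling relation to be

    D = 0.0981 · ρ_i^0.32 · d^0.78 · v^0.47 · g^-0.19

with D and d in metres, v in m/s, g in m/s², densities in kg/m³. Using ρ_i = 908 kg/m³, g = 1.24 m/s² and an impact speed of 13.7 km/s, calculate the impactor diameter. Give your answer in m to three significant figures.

Rearranging for d: d = [D / (0.0981 · 908^0.32 · 13700^0.47 · 1.24^-0.19)]^(1/0.78).
D = 1470 m.
908^0.32 = 8.843
13700^0.47 = 87.95
1.24^-0.19 = 0.9600
Denominator = 0.0981 × 8.843 × 87.95 × 0.9600 = 73.24
D / 73.24 = 1470 / 73.24 = 20.07
d = 20.07^(1/0.78) = 20.07^1.2821 = 46.77 m

d ≈ 46.8 m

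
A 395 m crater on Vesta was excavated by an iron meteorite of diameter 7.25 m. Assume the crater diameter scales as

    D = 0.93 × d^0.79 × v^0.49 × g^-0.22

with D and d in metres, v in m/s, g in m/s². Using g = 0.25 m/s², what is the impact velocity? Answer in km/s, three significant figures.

v ≈ 5.08 km/s

Rearranging for v: v = [D / (0.93 · 7.25^0.79 · 0.25^-0.22)]^(1/0.49).
7.25^0.79 = 4.783
0.25^-0.22 = 1.357
Denominator = 0.93 × 4.783 × 1.357 = 6.036
D / 6.036 = 395 / 6.036 = 65.44
v = 65.44^(1/0.49) = 65.44^2.0408 = 5079 m/s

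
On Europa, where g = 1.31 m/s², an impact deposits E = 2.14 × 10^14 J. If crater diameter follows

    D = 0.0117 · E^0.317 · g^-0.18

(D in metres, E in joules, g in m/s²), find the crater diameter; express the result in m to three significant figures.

D ≈ 389 m

E^0.317 = (2.14 × 10^14)^0.317 = 3.489 × 10^4
g^-0.18 = 1.31^-0.18 = 0.9526
D = 0.0117 × 3.489 × 10^4 × 0.9526 = 388.9 m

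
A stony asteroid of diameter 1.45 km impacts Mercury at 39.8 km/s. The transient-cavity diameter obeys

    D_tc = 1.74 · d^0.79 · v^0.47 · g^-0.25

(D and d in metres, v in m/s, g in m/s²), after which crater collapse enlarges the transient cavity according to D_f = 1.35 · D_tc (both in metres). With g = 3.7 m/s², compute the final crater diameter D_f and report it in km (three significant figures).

D_f ≈ 77.3 km

In SI: d = 1450 m, v = 39800 m/s.
d^0.79 = 1450^0.79 = 314.4
v^0.47 = 39800^0.47 = 145.2
g^-0.25 = 3.7^-0.25 = 0.7210
D_tc = 1.74 × 314.4 × 145.2 × 0.7210 = 57270 m
D_f = 1.35 × 57270 = 77314 m
     = 77.31 km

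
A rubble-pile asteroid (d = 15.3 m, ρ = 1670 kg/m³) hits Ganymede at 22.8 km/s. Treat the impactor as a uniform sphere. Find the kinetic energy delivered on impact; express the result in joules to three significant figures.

E ≈ 8.14 × 10^14 J

v = 22800 m/s.
Mass m = (π/6) ρ d³ = (π/6) × 1670 × (15.3)³ = 3.132 × 10^6 kg
E = ½ m v² = 0.5 × 3.132 × 10^6 × (22800)² = 8.141 × 10^14 J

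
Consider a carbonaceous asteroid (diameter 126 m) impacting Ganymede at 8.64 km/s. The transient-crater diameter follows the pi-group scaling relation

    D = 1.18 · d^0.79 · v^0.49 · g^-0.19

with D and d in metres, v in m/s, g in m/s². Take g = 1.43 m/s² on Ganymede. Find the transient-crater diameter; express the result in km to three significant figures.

D ≈ 4.27 km

In SI units: v = 8640 m/s.
d^0.79 = 126^0.79 = 45.63
v^0.49 = 8640^0.49 = 84.90
g^-0.19 = 1.43^-0.19 = 0.9343
D = 1.18 × 45.63 × 84.90 × 0.9343 = 4271 m
   = 4.271 km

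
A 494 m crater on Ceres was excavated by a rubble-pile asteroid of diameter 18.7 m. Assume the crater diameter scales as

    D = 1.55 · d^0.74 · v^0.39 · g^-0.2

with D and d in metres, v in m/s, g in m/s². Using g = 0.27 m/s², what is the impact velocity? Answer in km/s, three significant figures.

v ≈ 5.18 km/s

Rearranging for v: v = [D / (1.55 · 18.7^0.74 · 0.27^-0.2)]^(1/0.39).
18.7^0.74 = 8.733
0.27^-0.2 = 1.299
Denominator = 1.55 × 8.733 × 1.299 = 17.58
D / 17.58 = 494 / 17.58 = 28.10
v = 28.10^(1/0.39) = 28.10^2.5641 = 5184 m/s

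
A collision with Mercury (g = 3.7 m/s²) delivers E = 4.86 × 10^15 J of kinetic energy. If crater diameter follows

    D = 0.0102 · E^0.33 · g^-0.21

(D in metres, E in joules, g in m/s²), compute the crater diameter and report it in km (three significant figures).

D ≈ 1.16 km

E^0.33 = (4.86 × 10^15)^0.33 = 1.502 × 10^5
g^-0.21 = 3.7^-0.21 = 0.7598
D = 0.0102 × 1.502 × 10^5 × 0.7598 = 1164 m
   = 1.164 km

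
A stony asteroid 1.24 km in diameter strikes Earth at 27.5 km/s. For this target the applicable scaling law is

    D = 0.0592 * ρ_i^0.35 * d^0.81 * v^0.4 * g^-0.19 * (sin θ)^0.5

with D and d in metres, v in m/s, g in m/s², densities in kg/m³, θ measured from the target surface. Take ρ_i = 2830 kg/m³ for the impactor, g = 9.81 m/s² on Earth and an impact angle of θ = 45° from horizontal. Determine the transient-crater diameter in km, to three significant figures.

In SI units: d = 1240 m, v = 27500 m/s.
ρ_i^0.35 = 2830^0.35 = 16.15
d^0.81 = 1240^0.81 = 320.4
v^0.4 = 27500^0.4 = 59.67
g^-0.19 = 9.81^-0.19 = 0.6480
(sin 45°)^0.5 = 0.7071^0.5 = 0.8409
D = 0.0592 × 16.15 × 320.4 × 59.67 × 0.6480 × 0.8409 = 9960 m
   = 9.960 km

D ≈ 9.96 km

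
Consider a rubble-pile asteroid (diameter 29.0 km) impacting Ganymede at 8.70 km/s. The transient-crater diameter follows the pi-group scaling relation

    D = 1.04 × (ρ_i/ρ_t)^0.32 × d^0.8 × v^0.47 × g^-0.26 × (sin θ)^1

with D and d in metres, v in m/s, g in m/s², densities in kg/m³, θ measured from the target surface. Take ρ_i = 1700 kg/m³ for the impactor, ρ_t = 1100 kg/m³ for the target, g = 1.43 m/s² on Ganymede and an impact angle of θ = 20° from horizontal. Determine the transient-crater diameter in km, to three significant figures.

D ≈ 98.3 km

In SI units: d = 29000 m, v = 8700 m/s.
(ρ_i/ρ_t)^0.32 = (1700/1100)^0.32 = 1.149
d^0.8 = 29000^0.8 = 3715
v^0.47 = 8700^0.47 = 71.05
g^-0.26 = 1.43^-0.26 = 0.9112
(sin 20°)^1 = 0.3420^1 = 0.3420
D = 1.04 × 1.149 × 3715 × 71.05 × 0.9112 × 0.3420 = 98292 m
   = 98.29 km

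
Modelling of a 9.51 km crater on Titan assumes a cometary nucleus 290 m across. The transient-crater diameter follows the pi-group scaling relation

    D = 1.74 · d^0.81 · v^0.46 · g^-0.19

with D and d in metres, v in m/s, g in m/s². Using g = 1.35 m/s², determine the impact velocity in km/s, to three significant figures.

v ≈ 6.97 km/s

Rearranging for v: v = [D / (1.74 · 290^0.81 · 1.35^-0.19)]^(1/0.46).
D = 9510 m.
290^0.81 = 98.75
1.35^-0.19 = 0.9446
Denominator = 1.74 × 98.75 × 0.9446 = 162.3
D / 162.3 = 9510 / 162.3 = 58.60
v = 58.60^(1/0.46) = 58.60^2.1739 = 6970 m/s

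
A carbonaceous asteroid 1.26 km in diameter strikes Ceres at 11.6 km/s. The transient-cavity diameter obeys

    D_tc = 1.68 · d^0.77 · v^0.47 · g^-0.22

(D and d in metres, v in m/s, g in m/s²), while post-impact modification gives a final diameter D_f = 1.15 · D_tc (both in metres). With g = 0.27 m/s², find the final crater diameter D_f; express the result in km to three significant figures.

In SI: d = 1260 m, v = 11600 m/s.
d^0.77 = 1260^0.77 = 243.9
v^0.47 = 11600^0.47 = 81.34
g^-0.22 = 0.27^-0.22 = 1.334
D_tc = 1.68 × 243.9 × 81.34 × 1.334 = 44460 m
D_f = 1.15 × 44460 = 51129 m
     = 51.13 km

D_f ≈ 51.1 km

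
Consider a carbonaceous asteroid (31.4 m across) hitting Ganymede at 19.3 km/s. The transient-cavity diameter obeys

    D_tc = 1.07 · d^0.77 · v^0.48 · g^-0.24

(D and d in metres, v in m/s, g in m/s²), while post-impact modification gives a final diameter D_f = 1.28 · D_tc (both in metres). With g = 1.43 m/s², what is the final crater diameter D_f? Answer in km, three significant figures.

D_f ≈ 2.04 km

v = 19300 m/s.
d^0.77 = 31.4^0.77 = 14.21
v^0.48 = 19300^0.48 = 114.0
g^-0.24 = 1.43^-0.24 = 0.9177
D_tc = 1.07 × 14.21 × 114.0 × 0.9177 = 1591 m
D_f = 1.28 × 1591 = 2036 m
     = 2.036 km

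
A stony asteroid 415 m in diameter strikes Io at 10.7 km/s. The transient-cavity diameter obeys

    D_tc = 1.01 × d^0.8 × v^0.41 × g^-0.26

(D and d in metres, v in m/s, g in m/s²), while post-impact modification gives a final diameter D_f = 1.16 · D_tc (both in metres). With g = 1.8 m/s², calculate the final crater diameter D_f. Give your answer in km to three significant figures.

D_f ≈ 5.61 km

v = 10700 m/s.
d^0.8 = 415^0.8 = 124.3
v^0.41 = 10700^0.41 = 44.88
g^-0.26 = 1.8^-0.26 = 0.8583
D_tc = 1.01 × 124.3 × 44.88 × 0.8583 = 4836 m
D_f = 1.16 × 4836 = 5610 m
     = 5.610 km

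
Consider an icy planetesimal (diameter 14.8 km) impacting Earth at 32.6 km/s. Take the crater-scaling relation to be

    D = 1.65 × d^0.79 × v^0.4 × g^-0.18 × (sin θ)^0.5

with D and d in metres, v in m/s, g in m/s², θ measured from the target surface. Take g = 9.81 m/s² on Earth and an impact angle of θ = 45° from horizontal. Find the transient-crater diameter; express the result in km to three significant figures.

In SI units: d = 14800 m, v = 32600 m/s.
d^0.79 = 14800^0.79 = 1970
v^0.4 = 32600^0.4 = 63.87
g^-0.18 = 9.81^-0.18 = 0.6630
(sin 45°)^0.5 = 0.7071^0.5 = 0.8409
D = 1.65 × 1970 × 63.87 × 0.6630 × 0.8409 = 1.157 × 10^5 m
   = 115.7 km

D ≈ 116 km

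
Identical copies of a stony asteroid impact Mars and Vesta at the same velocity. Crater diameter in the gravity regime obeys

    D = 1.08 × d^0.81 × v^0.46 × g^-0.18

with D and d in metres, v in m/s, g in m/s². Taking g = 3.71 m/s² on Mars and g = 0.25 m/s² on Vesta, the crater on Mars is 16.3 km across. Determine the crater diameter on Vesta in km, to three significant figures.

All impactor-dependent factors cancel in the ratio, leaving D_Vesta/D_Mars = (g_Vesta/g_Mars)^-0.18.
(0.25/3.71)^-0.18 = 0.06739^-0.18 = 1.625
D_Vesta = 1.625 × 16.3 km = 26.5 km

D ≈ 26.5 km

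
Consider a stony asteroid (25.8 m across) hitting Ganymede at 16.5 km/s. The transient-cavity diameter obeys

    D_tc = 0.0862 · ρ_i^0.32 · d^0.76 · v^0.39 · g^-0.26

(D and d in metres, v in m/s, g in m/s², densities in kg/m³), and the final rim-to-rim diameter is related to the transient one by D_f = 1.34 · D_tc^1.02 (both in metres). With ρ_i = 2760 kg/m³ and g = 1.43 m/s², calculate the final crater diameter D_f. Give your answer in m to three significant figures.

v = 16500 m/s.
ρ_i^0.32 = 2760^0.32 = 12.62
d^0.76 = 25.8^0.76 = 11.83
v^0.39 = 16500^0.39 = 44.14
g^-0.26 = 1.43^-0.26 = 0.9112
D_tc = 0.0862 × 12.62 × 11.83 × 44.14 × 0.9112 = 517.6 m
D_f = 1.34 × (517.6)^1.02 = 785.9 m

D_f ≈ 786 m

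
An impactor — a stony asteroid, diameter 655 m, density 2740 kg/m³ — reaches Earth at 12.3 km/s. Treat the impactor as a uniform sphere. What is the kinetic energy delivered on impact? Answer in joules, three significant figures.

E ≈ 3.05 × 10^19 J

v = 12300 m/s.
Mass m = (π/6) ρ d³ = (π/6) × 2740 × (655)³ = 4.032 × 10^11 kg
E = ½ m v² = 0.5 × 4.032 × 10^11 × (12300)² = 3.050 × 10^19 J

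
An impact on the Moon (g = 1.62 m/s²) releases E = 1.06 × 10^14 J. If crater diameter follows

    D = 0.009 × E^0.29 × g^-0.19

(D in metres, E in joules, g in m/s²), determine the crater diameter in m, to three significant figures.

D ≈ 95.9 m

E^0.29 = (1.06 × 10^14)^0.29 = 1.168 × 10^4
g^-0.19 = 1.62^-0.19 = 0.9124
D = 0.009 × 1.168 × 10^4 × 0.9124 = 95.91 m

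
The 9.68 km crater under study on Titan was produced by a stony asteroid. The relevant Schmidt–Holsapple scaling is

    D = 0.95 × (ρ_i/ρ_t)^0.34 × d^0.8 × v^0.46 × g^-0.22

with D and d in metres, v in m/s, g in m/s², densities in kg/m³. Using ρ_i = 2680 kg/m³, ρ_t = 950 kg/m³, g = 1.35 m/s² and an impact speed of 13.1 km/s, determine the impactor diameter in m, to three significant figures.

Rearranging for d: d = [D / (0.95 · (2680/950)^0.34 · 13100^0.46 · 1.35^-0.22)]^(1/0.8).
D = 9680 m.
(2680/950)^0.34 = 1.423
13100^0.46 = 78.33
1.35^-0.22 = 0.9361
Denominator = 0.95 × 1.423 × 78.33 × 0.9361 = 99.12
D / 99.12 = 9680 / 99.12 = 97.66
d = 97.66^(1/0.8) = 97.66^1.25 = 307.0 m

d ≈ 307 m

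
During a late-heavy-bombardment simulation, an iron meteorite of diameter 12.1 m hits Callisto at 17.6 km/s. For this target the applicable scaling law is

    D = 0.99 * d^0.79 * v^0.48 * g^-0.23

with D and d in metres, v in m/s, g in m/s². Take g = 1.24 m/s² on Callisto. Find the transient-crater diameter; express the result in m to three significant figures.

In SI units: v = 17600 m/s.
d^0.79 = 12.1^0.79 = 7.168
v^0.48 = 17600^0.48 = 109.1
g^-0.23 = 1.24^-0.23 = 0.9517
D = 0.99 × 7.168 × 109.1 × 0.9517 = 736.8 m

D ≈ 737 m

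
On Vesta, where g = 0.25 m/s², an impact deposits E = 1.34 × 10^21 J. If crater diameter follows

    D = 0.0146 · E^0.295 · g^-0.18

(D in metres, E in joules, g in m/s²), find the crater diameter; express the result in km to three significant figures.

D ≈ 32.0 km

E^0.295 = (1.34 × 10^21)^0.295 = 1.708 × 10^6
g^-0.18 = 0.25^-0.18 = 1.283
D = 0.0146 × 1.708 × 10^6 × 1.283 = 31994 m
   = 31.99 km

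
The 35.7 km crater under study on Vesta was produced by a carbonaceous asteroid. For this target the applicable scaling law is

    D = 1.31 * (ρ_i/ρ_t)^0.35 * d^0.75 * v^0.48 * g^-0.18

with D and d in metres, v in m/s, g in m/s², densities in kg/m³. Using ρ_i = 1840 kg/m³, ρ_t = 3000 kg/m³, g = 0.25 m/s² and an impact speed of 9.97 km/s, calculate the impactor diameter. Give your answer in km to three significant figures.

Rearranging for d: d = [D / (1.31 · (1840/3000)^0.35 · 9970^0.48 · 0.25^-0.18)]^(1/0.75).
D = 35700 m.
(1840/3000)^0.35 = 0.8427
9970^0.48 = 83.06
0.25^-0.18 = 1.283
Denominator = 1.31 × 0.8427 × 83.06 × 1.283 = 117.6
D / 117.6 = 35700 / 117.6 = 303.6
d = 303.6^(1/0.75) = 303.6^1.3333 = 2040 m

d ≈ 2.04 km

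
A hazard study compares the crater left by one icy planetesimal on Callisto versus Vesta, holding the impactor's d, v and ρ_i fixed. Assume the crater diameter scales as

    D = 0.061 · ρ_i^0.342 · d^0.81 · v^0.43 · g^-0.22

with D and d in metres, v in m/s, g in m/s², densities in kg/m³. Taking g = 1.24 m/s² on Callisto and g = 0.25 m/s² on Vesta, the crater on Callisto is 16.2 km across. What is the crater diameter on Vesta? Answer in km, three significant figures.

All impactor-dependent factors cancel in the ratio, leaving D_Vesta/D_Callisto = (g_Vesta/g_Callisto)^-0.22.
(0.25/1.24)^-0.22 = 0.2016^-0.22 = 1.422
D_Vesta = 1.422 × 16.2 km = 23.0 km

D ≈ 23.0 km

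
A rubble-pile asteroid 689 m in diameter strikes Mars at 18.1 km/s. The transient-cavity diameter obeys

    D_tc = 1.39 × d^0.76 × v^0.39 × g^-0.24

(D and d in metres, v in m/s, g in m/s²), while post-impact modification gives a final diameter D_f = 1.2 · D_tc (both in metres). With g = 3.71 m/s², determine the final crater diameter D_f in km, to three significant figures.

D_f ≈ 8.00 km

v = 18100 m/s.
d^0.76 = 689^0.76 = 143.6
v^0.39 = 18100^0.39 = 45.76
g^-0.24 = 3.71^-0.24 = 0.7300
D_tc = 1.39 × 143.6 × 45.76 × 0.7300 = 6668 m
D_f = 1.2 × 6668 = 8002 m
     = 8.002 km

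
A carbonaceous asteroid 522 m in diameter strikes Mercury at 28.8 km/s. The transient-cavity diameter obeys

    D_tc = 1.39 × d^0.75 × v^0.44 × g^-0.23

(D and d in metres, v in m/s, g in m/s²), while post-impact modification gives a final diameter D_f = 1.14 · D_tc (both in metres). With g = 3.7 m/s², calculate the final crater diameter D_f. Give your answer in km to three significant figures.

v = 28800 m/s.
d^0.75 = 522^0.75 = 109.2
v^0.44 = 28800^0.44 = 91.65
g^-0.23 = 3.7^-0.23 = 0.7401
D_tc = 1.39 × 109.2 × 91.65 × 0.7401 = 10300 m
D_f = 1.14 × 10300 = 11742 m
     = 11.74 km

D_f ≈ 11.7 km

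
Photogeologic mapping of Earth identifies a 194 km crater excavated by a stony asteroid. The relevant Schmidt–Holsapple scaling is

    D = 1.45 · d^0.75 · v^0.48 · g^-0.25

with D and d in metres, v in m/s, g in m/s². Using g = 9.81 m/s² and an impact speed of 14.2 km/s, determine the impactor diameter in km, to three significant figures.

d ≈ 32.2 km

Rearranging for d: d = [D / (1.45 · 14200^0.48 · 9.81^-0.25)]^(1/0.75).
D = 194000 m.
14200^0.48 = 98.42
9.81^-0.25 = 0.5650
Denominator = 1.45 × 98.42 × 0.5650 = 80.63
D / 80.63 = 194000 / 80.63 = 2406
d = 2406^(1/0.75) = 2406^1.3333 = 32232 m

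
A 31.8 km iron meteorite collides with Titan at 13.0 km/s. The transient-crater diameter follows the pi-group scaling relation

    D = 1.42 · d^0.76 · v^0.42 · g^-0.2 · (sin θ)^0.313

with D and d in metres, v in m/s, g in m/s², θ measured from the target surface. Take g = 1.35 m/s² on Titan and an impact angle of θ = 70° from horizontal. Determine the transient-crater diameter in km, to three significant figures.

In SI units: d = 31800 m, v = 13000 m/s.
d^0.76 = 31800^0.76 = 2641
v^0.42 = 13000^0.42 = 53.44
g^-0.2 = 1.35^-0.2 = 0.9417
(sin 70°)^0.313 = 0.9397^0.313 = 0.9807
D = 1.42 × 2641 × 53.44 × 0.9417 × 0.9807 = 1.851 × 10^5 m
   = 185.1 km

D ≈ 185 km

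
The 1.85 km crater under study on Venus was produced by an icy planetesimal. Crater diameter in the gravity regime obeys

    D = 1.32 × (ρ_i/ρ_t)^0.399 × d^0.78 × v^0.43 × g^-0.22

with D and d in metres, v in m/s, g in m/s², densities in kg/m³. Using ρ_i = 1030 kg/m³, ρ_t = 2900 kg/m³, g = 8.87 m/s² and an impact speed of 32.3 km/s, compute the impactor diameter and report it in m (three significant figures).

Rearranging for d: d = [D / (1.32 · (1030/2900)^0.399 · 32300^0.43 · 8.87^-0.22)]^(1/0.78).
D = 1850 m.
(1030/2900)^0.399 = 0.6616
32300^0.43 = 86.89
8.87^-0.22 = 0.6187
Denominator = 1.32 × 0.6616 × 86.89 × 0.6187 = 46.95
D / 46.95 = 1850 / 46.95 = 39.40
d = 39.40^(1/0.78) = 39.40^1.2821 = 111.1 m

d ≈ 111 m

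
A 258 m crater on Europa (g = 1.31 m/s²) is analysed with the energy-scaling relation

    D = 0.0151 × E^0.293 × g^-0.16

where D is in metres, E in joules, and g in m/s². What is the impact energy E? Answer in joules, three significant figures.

Rearranging: E = [D / (0.0151 · g^-0.16)]^(1/0.293).
g^-0.16 = 1.31^-0.16 = 0.9577
D / (0.0151 × 0.9577) = 258 / (0.01446) = 1.784 × 10^4
E = (1.784 × 10^4)^3.413 = 3.236 × 10^14 J

E ≈ 3.24 × 10^14 J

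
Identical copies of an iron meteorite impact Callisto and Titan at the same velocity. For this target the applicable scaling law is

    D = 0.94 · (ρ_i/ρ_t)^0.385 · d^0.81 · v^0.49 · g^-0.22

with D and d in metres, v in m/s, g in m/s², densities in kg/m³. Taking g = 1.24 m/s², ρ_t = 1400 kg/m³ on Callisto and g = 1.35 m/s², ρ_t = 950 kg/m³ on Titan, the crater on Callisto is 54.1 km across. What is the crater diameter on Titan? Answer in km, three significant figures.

D ≈ 61.6 km

The impactor-only factors (d, v, ρ_i) cancel in the ratio, leaving D_Titan/D_Callisto = (g_Titan/g_Callisto)^-0.22 · (ρ_t,Callisto/ρ_t,Titan)^0.385.
(1.35/1.24)^-0.22 = 1.089^-0.22 = 0.9814
(1400/950)^0.385 = 1.474^0.385 = 1.161
Ratio = 0.9814 × 1.161 = 1.139
D_Titan = 1.139 × 54.1 km = 61.6 km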